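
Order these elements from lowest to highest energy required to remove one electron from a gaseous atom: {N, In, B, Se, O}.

First ionization energy rises across a period (greater Z_eff holds electrons more tightly) and falls down a group (valence electrons are farther from the nucleus).
Here both period and group differ, so the two effects have to be weighed against each other.
B > In: they share group 13; the group trend gives B the larger value.
Se > B: period and group pull opposite ways; the across-period shift dominates (941 vs 801 kJ/mol).
O > Se: they share group 16; the group trend gives O the larger value.
N > O: this pair runs against the simple trend — see the exception note.
Note the exception: N has a higher first ionization energy than O, contrary to the simple trend — pairing an electron in O's 2p⁴ costs repulsion energy, so O ionizes more easily than half-filled N (2p³).
Approximate values (kJ/mol): B 801, N 1402, O 1314, Se 941, In 558.
So from lowest to highest: In < B < Se < O < N.

In, B, Se, O, N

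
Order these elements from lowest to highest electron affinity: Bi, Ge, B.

B < Bi < Ge

B is in period 2, group 13; Ge is in period 4, group 14; Bi is in period 6, group 15.
Adding an electron releases more energy for atoms nearer the top right (short of the noble gases).
Neither a single period nor a single group — weigh both effects.
Bi > B: period and group pull opposite ways; the across-period shift dominates (91 vs 27 kJ/mol).
Ge > Bi: period and group pull opposite ways; the down-group shift dominates (119 vs 91 kJ/mol).
For reference (kJ/mol): B 27, Ge 119, Bi 91.
So from lowest to highest: B < Bi < Ge.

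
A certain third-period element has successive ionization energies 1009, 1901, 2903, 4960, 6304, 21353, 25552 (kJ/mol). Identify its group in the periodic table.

Group 15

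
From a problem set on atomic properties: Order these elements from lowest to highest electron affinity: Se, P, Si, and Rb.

Atoms with high Z_eff and room in the valence shell (especially the halogens) have the most exothermic electron affinities.
Here both period and group differ, so the two effects have to be weighed against each other.
P > Rb: relative to Rb, both the across-period and down-group shifts push P's electron affinity up.
Si > P: this pair runs against the simple trend — see the exception note.
Se > Si: period and group pull opposite ways; the across-period shift dominates (195 vs 134 kJ/mol).
Note the exception: Si has a higher electron affinity than P, contrary to the simple trend — adding an electron to P's half-filled 3p³ is unfavourable, so Si (3p²) has the more exothermic EA.
Tabulated electron affinity (kJ/mol): Si 134, P 72, Se 195, Rb 47.
So from lowest to highest: Rb < P < Si < Se.

Rb < P < Si < Se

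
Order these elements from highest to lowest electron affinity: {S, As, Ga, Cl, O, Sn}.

O is in period 2, group 16; S is in period 3, group 16; Cl is in period 3, group 17; Ga is in period 4, group 13; As is in period 4, group 15; Sn is in period 5, group 14.
Electron affinity generally becomes more exothermic across a period toward the halogens and less exothermic down a group.
These span different periods and groups, so the two trends combine.
As > Ga: As lies to the right of Ga in period 4, so the across-period effect alone puts As higher.
Sn > As: this pair runs against the simple trend — see the exception note.
O > Sn: relative to Sn, both the across-period and down-group shifts push O's electron affinity up.
S > O: this pair runs against the simple trend — see the exception note.
Cl > S: Cl lies to the right of S in period 3, so the across-period effect alone puts Cl higher.
Note the exception: Sn has a higher electron affinity than As, contrary to the simple trend — adding an electron to As's half-filled np³ subshell costs electron-pairing energy.
Note the exception: S has a higher electron affinity than O, contrary to the simple trend — the compact 2p subshell of O repels the added electron more than S's larger 3p does.
Tabulated electron affinity (kJ/mol): O 141, S 200, Cl 349, Ga 29, As 78, Sn 107.
So from highest to lowest: Cl > S > O > Sn > As > Ga.

Cl > S > O > Sn > As > Ga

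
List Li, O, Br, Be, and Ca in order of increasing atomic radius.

O < Be < Br < Li < Ca

Li is in period 2, group 1; Be is in period 2, group 2; O is in period 2, group 16; Ca is in period 4, group 2; Br is in period 4, group 17.
Across a period the added protons contract the valence shell; down a group each new principal shell makes the atom larger.
Neither a single period nor a single group — weigh both effects.
Be > O: both are in period 2; the period trend gives Be the larger value.
Br > Be: the two effects oppose for this pair; the down-group effect wins (114 vs 102 pm).
Li > Br: period and group pull opposite ways; the across-period shift dominates (133 vs 114 pm).
Ca > Li: period and group pull opposite ways; the down-group shift dominates (171 vs 133 pm).
Tabulated atomic radius (pm): Li 133, Be 102, O 63, Ca 171, Br 114.
So from smallest to largest: O < Be < Br < Li < Ca.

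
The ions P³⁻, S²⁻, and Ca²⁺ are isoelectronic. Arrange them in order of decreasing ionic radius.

P³⁻, S²⁻, Ca²⁺

All of these have 18 electrons, so size is governed by nuclear charge alone: the more protons, the stronger the pull on the same electron cloud, and the smaller the ion.
Nuclear charges: Ca²⁺ (Z=20), S²⁻ (Z=16), P³⁻ (Z=15).
Largest to smallest: P³⁻ > S²⁻ > Ca²⁺.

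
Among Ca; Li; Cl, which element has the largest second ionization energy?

The second ionization energy removes an electron from the +1 ion. For each element: Ca⁺ still has 1 valence electron; Li⁺ is the bare [He] core; Cl⁺ still has 6 valence electrons.
Breaking into a closed-shell core is much more expensive than removing a leftover valence electron — Li has the largest IE_2 here.
Valence configurations: Ca⁺ [Ar]4s¹, Cl⁺ [Ne]3s²3p⁴.
Approximate IE_2 values (kJ/mol): Ca 1145, Li 7298, Cl 2298.
Hence IE_2: Ca < Cl < Li.

Li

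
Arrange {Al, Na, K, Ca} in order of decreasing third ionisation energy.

The third ionization energy removes an electron from the +2 ion. For each element: Al²⁺ still has 1 valence electron; Na²⁺ is already 1 electron into the core; K²⁺ is already 1 electron into the core; Ca²⁺ is the bare [Ar] core.
Core electrons are held far more tightly than valence electrons, so K, Ca and Na top the IE_3 order.
The numbers (kJ/mol): Al 2745, Na 6910, K 4420, Ca 4912.
Overall IE_3 order: Al < K < Ca < Na.

Na, Ca, K, Al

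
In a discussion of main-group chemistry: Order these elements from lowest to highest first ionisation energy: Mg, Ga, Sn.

Mg is in period 3, group 2; Ga is in period 4, group 13; Sn is in period 5, group 14.
IE₁ increases left→right with effective nuclear charge and decreases top→bottom as the valence shell moves farther out.
These sit on a diagonal, where the across-period and down-group effects partly cancel.
Sn > Ga: the two effects oppose for this pair; the across-period effect wins (709 vs 579 kJ/mol).
Mg > Sn: the two effects oppose for this pair; the down-group effect wins (738 vs 709 kJ/mol).
For reference (kJ/mol): Mg 738, Ga 579, Sn 709.
So from lowest to highest: Ga < Sn < Mg.

Ga < Sn < Mg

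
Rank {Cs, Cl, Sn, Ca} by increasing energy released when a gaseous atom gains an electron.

Cl is in period 3, group 17; Ca is in period 4, group 2; Sn is in period 5, group 14; Cs is in period 6, group 1.
EA tends to increase across a period and decrease down a group, though the pattern is less regular than for IE or radius.
These span different periods and groups, so the two trends combine.
Cs > Ca: this pair runs against the simple trend — see the exception note.
Sn > Cs: both effects reinforce here, so Sn is clearly the higher of the two.
Cl > Sn: relative to Sn, both the across-period and down-group shifts push Cl's electron affinity up.
Note the exception: Cs has a higher electron affinity than Ca, contrary to the simple trend — adding an electron to Ca (ns²) has to open a new, higher-energy np subshell, which is unfavourable.
Tabulated electron affinity (kJ/mol): Cl 349, Ca 2, Sn 107, Cs 46.
So from lowest to highest: Ca < Cs < Sn < Cl.

Ca < Cs < Sn < Cl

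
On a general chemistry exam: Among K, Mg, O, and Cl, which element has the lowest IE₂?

Mg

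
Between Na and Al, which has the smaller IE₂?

Al

After 1 electron has been removed, what remains? Na⁺ is the bare [Ne] core; Al⁺ still has 2 valence electrons.
Pulling an electron out of a noble-gas core costs far more than removing a remaining valence electron, so Na sits at the high end of IE_2.
Tabulated IE_2 (kJ/mol): Na 4562, Al 1817.
So the second ionization energies run Al < Na.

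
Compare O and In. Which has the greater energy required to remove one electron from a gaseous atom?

O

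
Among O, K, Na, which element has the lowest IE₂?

K

Consider each +1 ion: O⁺ still has 5 valence electrons; K⁺ is the bare [Ar] core; Na⁺ is the bare [Ne] core.
Usually core removal costs more than valence removal, but here the competition is close: a tightly held n=2 valence electron can cost more to remove than an n=3 core electron, so the actual values have to decide it.
The numbers (kJ/mol): O 3388, K 3052, Na 4562.
Putting it together, IE_2: K < O < Na.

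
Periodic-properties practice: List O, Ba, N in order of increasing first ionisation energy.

Ba < O < N

N is in period 2, group 15; O is in period 2, group 16; Ba is in period 6, group 2.
Removing the outermost electron gets harder across a period and easier down a group.
These span different periods and groups, so the two trends combine.
O > Ba: relative to Ba, both the across-period and down-group shifts push O's first ionization energy up.
N > O: this pair runs against the simple trend — see the exception note.
Note the exception: N has a higher first ionization energy than O, contrary to the simple trend — pairing an electron in O's 2p⁴ costs repulsion energy, so O ionizes more easily than half-filled N (2p³).
Tabulated first ionization energy (kJ/mol): N 1402, O 1314, Ba 503.
So from lowest to highest: Ba < O < N.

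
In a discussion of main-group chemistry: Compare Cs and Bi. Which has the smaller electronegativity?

Cs is in period 6, group 1; Bi is in period 6, group 15.
Smaller atoms with higher effective nuclear charge are more electronegative.
All lie in period 6, so electronegativity increases left to right.
So Cs has the smaller electronegativity (Cs < Bi).

Cs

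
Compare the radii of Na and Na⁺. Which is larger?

Forming Na⁺ removes 1 electron from Na. Fewer electrons for the same nuclear charge means less shielding and a higher Z_eff on the remaining electrons, and for main-group metals the entire outer shell is lost.
A cation is smaller than its parent atom: Na⁺ < Na.

Na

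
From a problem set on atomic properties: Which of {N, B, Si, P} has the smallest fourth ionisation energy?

Si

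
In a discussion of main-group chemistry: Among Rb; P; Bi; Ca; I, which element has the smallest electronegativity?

Rb

Smaller atoms with higher effective nuclear charge are more electronegative.
These span different periods and groups, so the two trends combine.
Ca > Rb: both effects reinforce here, so Ca is clearly the higher of the two.
Bi > Ca: the two effects oppose for this pair; the across-period effect wins (2.02 vs 1.00).
P > Bi: they share group 15; the group trend gives P the larger value.
I > P: period and group pull opposite ways; the across-period shift dominates (2.66 vs 2.19).
Tabulated electronegativity (Pauling): P 2.19, Ca 1.00, Rb 0.82, I 2.66, Bi 2.02.
The smallest electronegativity among these belongs to Rb.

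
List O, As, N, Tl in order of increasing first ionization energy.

Tl < As < O < N

Across a period the outer electron is held more tightly (higher IE₁); down a group it sits in a higher shell, more shielded, and comes off more easily.
Here both period and group differ, so the two effects have to be weighed against each other.
As > Tl: both effects reinforce here, so As is clearly the higher of the two.
O > As: relative to As, both the across-period and down-group shifts push O's first ionization energy up.
N > O: this pair runs against the simple trend — see the exception note.
Note the exception: N has a higher first ionization energy than O, contrary to the simple trend — pairing an electron in O's 2p⁴ costs repulsion energy, so O ionizes more easily than half-filled N (2p³).
Approximate values (kJ/mol): N 1402, O 1314, As 947, Tl 589.
So from lowest to highest: Tl < As < O < N.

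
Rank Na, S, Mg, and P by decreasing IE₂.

Na > S > P > Mg

After 1 electron has been removed, what remains? Na⁺ is the bare [Ne] core; S⁺ still has 5 valence electrons; Mg⁺ still has 1 valence electron; P⁺ still has 4 valence electrons.
Core electrons are held far more tightly than valence electrons, so Na tops the IE_2 order.
Valence configurations: S⁺ [Ne]3s²3p³, Mg⁺ [Ne]3s¹, P⁺ [Ne]3s²3p².
The numbers (kJ/mol): Na 4562, S 2252, Mg 1451, P 1907.
Hence IE_2: Mg < P < S < Na.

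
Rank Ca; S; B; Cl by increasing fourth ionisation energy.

S, Cl, Ca, B

IE_4 is the cost of taking one more electron from the +3 cation: Ca³⁺ is already 1 electron into the core; S³⁺ still has 3 valence electrons; B³⁺ is the bare [He] core; Cl³⁺ still has 4 valence electrons.
Breaking into a closed-shell core is much more expensive than removing a leftover valence electron — Ca and B have the largest IE_4 here.
Valence configurations: S³⁺ [Ne]3s²3p¹, Cl³⁺ [Ne]3s²3p².
Approximate IE_4 values (kJ/mol): Ca 6491, S 4556, B 25026, Cl 5159.
Hence IE_4: S < Cl < Ca < B.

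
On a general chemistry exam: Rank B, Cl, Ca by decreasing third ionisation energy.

Ca, Cl, B

After 2 electrons have been removed, what remains? B²⁺ still has 1 valence electron; Cl²⁺ still has 5 valence electrons; Ca²⁺ is the bare [Ar] core.
Breaking into a closed-shell core is much more expensive than removing a leftover valence electron — Ca has the largest IE_3 here.
Valence configurations: B²⁺ [He]2s¹, Cl²⁺ [Ne]3s²3p³.
Tabulated IE_3 (kJ/mol): B 3660, Cl 3822, Ca 4912.
So the third ionization energies run B < Cl < Ca.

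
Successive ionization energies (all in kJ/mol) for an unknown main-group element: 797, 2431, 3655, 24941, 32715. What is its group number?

Look for the largest jump between consecutive ionization energies: IE4/IE3 ≈ 6.8, far larger than any earlier ratio.
That jump marks the point where a core electron is being removed. So the atom has 3 valence electrons.
A main-group element with 3 valence electrons is in group 13.

Group 13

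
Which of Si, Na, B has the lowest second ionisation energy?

Si

IE_2 is the cost of taking one more electron from the +1 cation: Si⁺ still has 3 valence electrons; Na⁺ is the bare [Ne] core; B⁺ still has 2 valence electrons.
Core electrons are held far more tightly than valence electrons, so Na tops the IE_2 order.
Valence configurations: Si⁺ [Ne]3s²3p¹, B⁺ [He]2s².
Approximate IE_2 values (kJ/mol): Si 1577, Na 4562, B 2427.
So the second ionization energies run Si < B < Na.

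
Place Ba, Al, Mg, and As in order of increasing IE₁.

Ba, Al, Mg, As

Mg is in period 3, group 2; Al is in period 3, group 13; As is in period 4, group 15; Ba is in period 6, group 2.
First ionization energy rises across a period (greater Z_eff holds electrons more tightly) and falls down a group (valence electrons are farther from the nucleus).
Here both period and group differ, so the two effects have to be weighed against each other.
Al > Ba: both effects reinforce here, so Al is clearly the higher of the two.
Mg > Al: this pair runs against the simple trend — see the exception note.
As > Mg: period and group pull opposite ways; the across-period shift dominates (947 vs 738 kJ/mol).
Note the exception: Mg has a higher first ionization energy than Al, contrary to the simple trend — Al's single 3p electron is easier to remove than one from Mg's filled 3s².
Tabulated first ionization energy (kJ/mol): Mg 738, Al 578, As 947, Ba 503.
So from lowest to highest: Ba < Al < Mg < As.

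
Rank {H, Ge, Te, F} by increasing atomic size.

H < F < Ge < Te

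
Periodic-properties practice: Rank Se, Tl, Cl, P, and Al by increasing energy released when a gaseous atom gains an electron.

Tl, Al, P, Se, Cl

Al is in period 3, group 13; P is in period 3, group 15; Cl is in period 3, group 17; Se is in period 4, group 16; Tl is in period 6, group 13.
EA tends to increase across a period and decrease down a group, though the pattern is less regular than for IE or radius.
Here both period and group differ, so the two effects have to be weighed against each other.
Al > Tl: Al sits above Tl in group 13, so the down-group effect alone puts Al higher.
P > Al: both are in period 3; the period trend gives P the larger value.
Se > P: period and group pull opposite ways; the across-period shift dominates (195 vs 72 kJ/mol).
Cl > Se: both effects reinforce here, so Cl is clearly the higher of the two.
For reference (kJ/mol): Al 42, P 72, Cl 349, Se 195, Tl 19.
So from lowest to highest: Tl < Al < P < Se < Cl.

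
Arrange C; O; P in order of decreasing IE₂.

After 1 electron has been removed, what remains? C⁺ still has 3 valence electrons; O⁺ still has 5 valence electrons; P⁺ still has 4 valence electrons.
All are still removing valence electrons, so compare the +1 ions as you would atoms: IE_2 generally rises across a period (higher Z_eff) and falls down a group (larger shell), subject to the usual subshell exceptions.
Valence configurations: C⁺ [He]2s²2p¹, O⁺ [He]2s²2p³, P⁺ [Ne]3s²3p².
Tabulated IE_2 (kJ/mol): C 2353, O 3388, P 1907.
Hence IE_2: P < C < O.

O > C > P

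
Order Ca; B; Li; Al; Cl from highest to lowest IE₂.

Li > B > Cl > Al > Ca

The second ionization energy removes an electron from the +1 ion. For each element: Ca⁺ still has 1 valence electron; B⁺ still has 2 valence electrons; Li⁺ is the bare [He] core; Al⁺ still has 2 valence electrons; Cl⁺ still has 6 valence electrons.
Breaking into a closed-shell core is much more expensive than removing a leftover valence electron — Li has the largest IE_2 here.
Valence configurations: Ca⁺ [Ar]4s¹, B⁺ [He]2s², Al⁺ [Ne]3s², Cl⁺ [Ne]3s²3p⁴.
The numbers (kJ/mol): Ca 1145, B 2427, Li 7298, Al 1817, Cl 2298.
So the second ionization energies run Ca < Al < Cl < B < Li.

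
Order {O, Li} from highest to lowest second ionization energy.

IE_2 is the cost of taking one more electron from the +1 cation: O⁺ still has 5 valence electrons; Li⁺ is the bare [He] core.
Pulling an electron out of a noble-gas core costs far more than removing a remaining valence electron, so Li sits at the high end of IE_2.
Approximate IE_2 values (kJ/mol): O 3388, Li 7298.
Overall IE_2 order: O < Li.

Li, O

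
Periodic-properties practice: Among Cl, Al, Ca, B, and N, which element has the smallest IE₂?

Ca

The second ionization energy removes an electron from the +1 ion. For each element: Cl⁺ still has 6 valence electrons; Al⁺ still has 2 valence electrons; Ca⁺ still has 1 valence electron; B⁺ still has 2 valence electrons; N⁺ still has 4 valence electrons.
All are still removing valence electrons, so compare the +1 ions as you would atoms: IE_2 generally rises across a period (higher Z_eff) and falls down a group (larger shell), subject to the usual subshell exceptions.
Valence configurations: Cl⁺ [Ne]3s²3p⁴, Al⁺ [Ne]3s², Ca⁺ [Ar]4s¹, B⁺ [He]2s², N⁺ [He]2s²2p².
The numbers (kJ/mol): Cl 2298, Al 1817, Ca 1145, B 2427, N 2856.
Hence IE_2: Ca < Al < Cl < B < N.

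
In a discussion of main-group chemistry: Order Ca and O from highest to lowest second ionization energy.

Consider each +1 ion: Ca⁺ still has 1 valence electron; O⁺ still has 5 valence electrons.
All are still removing valence electrons, so compare the +1 ions as you would atoms: IE_2 generally rises across a period (higher Z_eff) and falls down a group (larger shell), subject to the usual subshell exceptions.
Valence configurations: Ca⁺ [Ar]4s¹, O⁺ [He]2s²2p³.
The numbers (kJ/mol): Ca 1145, O 3388.
Overall IE_2 order: Ca < O.

O > Ca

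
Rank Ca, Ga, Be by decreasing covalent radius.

Ca > Ga > Be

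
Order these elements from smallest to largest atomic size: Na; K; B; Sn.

Moving right in a period, electrons are added to the same shell under a stronger nuclear pull, so atoms get smaller; moving down, a new shell is opened and atoms get larger.
Here both period and group differ, so the two effects have to be weighed against each other.
Sn > B: the two effects oppose for this pair; the down-group effect wins (140 vs 85 pm).
Na > Sn: period and group pull opposite ways; the across-period shift dominates (155 vs 140 pm).
K > Na: K sits below Na in group 1, so the down-group effect alone puts K larger.
Approximate values (pm): B 85, Na 155, K 196, Sn 140.
So from smallest to largest: B < Sn < Na < K.

B, Sn, Na, K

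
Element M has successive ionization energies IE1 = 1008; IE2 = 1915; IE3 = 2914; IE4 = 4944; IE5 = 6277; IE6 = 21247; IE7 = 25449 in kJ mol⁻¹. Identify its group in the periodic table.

Group 15

Look for the largest jump between consecutive ionization energies: IE6/IE5 ≈ 3.4, far larger than any earlier ratio.
That jump marks the point where a core electron is being removed. So the atom has 5 valence electrons.
A main-group element with 5 valence electrons is in group 15.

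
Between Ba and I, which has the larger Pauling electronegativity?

I

Electronegativity increases across a period and decreases down a group, tracking effective nuclear charge and atomic size.
These span different periods and groups, so the two trends combine.
I > Ba: relative to Ba, both the across-period and down-group shifts push I's electronegativity up.
Approximate values (Pauling): I 2.66, Ba 0.89.
So I has the larger Pauling electronegativity (I > Ba).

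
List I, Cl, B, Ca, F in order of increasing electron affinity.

Ca < B < I < F < Cl

B is in period 2, group 13; F is in period 2, group 17; Cl is in period 3, group 17; Ca is in period 4, group 2; I is in period 5, group 17.
Adding an electron releases more energy for atoms nearer the top right (short of the noble gases).
Neither a single period nor a single group — weigh both effects.
B > Ca: relative to Ca, both the across-period and down-group shifts push B's electron affinity up.
I > B: period and group pull opposite ways; the across-period shift dominates (295 vs 27 kJ/mol).
F > I: they share group 17; the group trend gives F the larger value.
Cl > F: this pair runs against the simple trend — see the exception note.
Note the exception: Cl has a higher electron affinity than F, contrary to the simple trend — F's small 2p subshell makes the incoming electron feel strong e⁻–e⁻ repulsion, so Cl actually releases more energy on gaining an electron.
Approximate values (kJ/mol): B 27, F 328, Cl 349, Ca 2, I 295.
So from lowest to highest: Ca < B < I < F < Cl.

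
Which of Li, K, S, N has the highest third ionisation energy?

IE_3 is the cost of taking one more electron from the +2 cation: Li²⁺ is already 1 electron into the core; K²⁺ is already 1 electron into the core; S²⁺ still has 4 valence electrons; N²⁺ still has 3 valence electrons.
Usually core removal costs more than valence removal, but here the competition is close: a tightly held n=2 valence electron can cost more to remove than an n=3 core electron, so the actual values have to decide it.
Valence configurations: S²⁺ [Ne]3s²3p², N²⁺ [He]2s²2p¹.
The numbers (kJ/mol): Li 11815, K 4420, S 3357, N 4578.
Hence IE_3: S < K < N < Li.

Li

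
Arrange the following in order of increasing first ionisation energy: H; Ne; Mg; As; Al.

Al < Mg < As < H < Ne

Removing the outermost electron gets harder across a period and easier down a group.
Here both period and group differ, so the two effects have to be weighed against each other.
Mg > Al: this pair runs against the simple trend — see the exception note.
As > Mg: period and group pull opposite ways; the across-period shift dominates (947 vs 738 kJ/mol).
H > As: period and group pull opposite ways; the down-group shift dominates (1312 vs 947 kJ/mol).
Ne > H: period and group pull opposite ways; the across-period shift dominates (2081 vs 1312 kJ/mol).
Note the exception: Mg has a higher first ionization energy than Al, contrary to the simple trend — Al's single 3p electron is easier to remove than one from Mg's filled 3s².
Approximate values (kJ/mol): H 1312, Ne 2081, Mg 738, Al 578, As 947.
So from lowest to highest: Al < Mg < As < H < Ne.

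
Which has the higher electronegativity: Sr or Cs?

Sr is in period 5, group 2; Cs is in period 6, group 1.
Electronegativity increases across a period and decreases down a group, tracking effective nuclear charge and atomic size.
Here both period and group differ, so the two effects have to be weighed against each other.
Sr > Cs: relative to Cs, both the across-period and down-group shifts push Sr's electronegativity up.
For reference (Pauling): Sr 0.95, Cs 0.79.
So Sr has the higher electronegativity (Sr > Cs).

Sr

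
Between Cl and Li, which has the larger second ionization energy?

The second ionization energy removes an electron from the +1 ion. For each element: Cl⁺ still has 6 valence electrons; Li⁺ is the bare [He] core.
Pulling an electron out of a noble-gas core costs far more than removing a remaining valence electron, so Li sits at the high end of IE_2.
The numbers (kJ/mol): Cl 2298, Li 7298.
So the second ionization energies run Cl < Li.

Li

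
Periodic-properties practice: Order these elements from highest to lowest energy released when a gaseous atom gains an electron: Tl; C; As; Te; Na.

Te > C > As > Na > Tl

Atoms with high Z_eff and room in the valence shell (especially the halogens) have the most exothermic electron affinities.
Neither a single period nor a single group — weigh both effects.
Na > Tl: period and group pull opposite ways; the down-group shift dominates (53 vs 19 kJ/mol).
As > Na: the two effects oppose for this pair; the across-period effect wins (78 vs 53 kJ/mol).
C > As: the two effects oppose for this pair; the down-group effect wins (122 vs 78 kJ/mol).
Te > C: period and group pull opposite ways; the across-period shift dominates (190 vs 122 kJ/mol).
For reference (kJ/mol): C 122, Na 53, As 78, Te 190, Tl 19.
So from highest to lowest: Te > C > As > Na > Tl.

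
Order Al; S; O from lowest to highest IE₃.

Al, S, O

The third ionization energy removes an electron from the +2 ion. For each element: Al²⁺ still has 1 valence electron; S²⁺ still has 4 valence electrons; O²⁺ still has 4 valence electrons.
All are still removing valence electrons, so compare the +2 ions as you would atoms: IE_3 generally rises across a period (higher Z_eff) and falls down a group (larger shell), subject to the usual subshell exceptions.
Valence configurations: Al²⁺ [Ne]3s¹, S²⁺ [Ne]3s²3p², O²⁺ [He]2s²2p².
The numbers (kJ/mol): Al 2745, S 3357, O 5300.
So the third ionization energies run Al < S < O.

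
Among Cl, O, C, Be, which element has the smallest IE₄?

Cl

Consider each +3 ion: Cl³⁺ still has 4 valence electrons; O³⁺ still has 3 valence electrons; C³⁺ still has 1 valence electron; Be³⁺ is already 1 electron into the core.
Pulling an electron out of a noble-gas core costs far more than removing a remaining valence electron, so Be sits at the high end of IE_4.
Valence configurations: Cl³⁺ [Ne]3s²3p², O³⁺ [He]2s²2p¹, C³⁺ [He]2s¹.
Tabulated IE_4 (kJ/mol): Cl 5159, O 7469, C 6223, Be 21007.
Putting it together, IE_4: Cl < C < O < Be.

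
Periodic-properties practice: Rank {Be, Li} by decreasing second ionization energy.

The second ionization energy removes an electron from the +1 ion. For each element: Be⁺ still has 1 valence electron; Li⁺ is the bare [He] core.
Pulling an electron out of a noble-gas core costs far more than removing a remaining valence electron, so Li sits at the high end of IE_2.
Tabulated IE_2 (kJ/mol): Be 1757, Li 7298.
So the second ionization energies run Be < Li.

Li > Be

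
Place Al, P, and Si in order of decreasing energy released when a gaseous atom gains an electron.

Al is in period 3, group 13; Si is in period 3, group 14; P is in period 3, group 15.
Electron affinity generally becomes more exothermic across a period toward the halogens and less exothermic down a group.
All lie in period 3; the across-period trend (electron affinity increases left to right) applies, with the exception below.
Note the exception: Si has a higher electron affinity than P, contrary to the simple trend — adding an electron to P's half-filled 3p³ is unfavourable, so Si (3p²) has the more exothermic EA.
Approximate values (kJ/mol): Al 42, Si 134, P 72.
So from highest to lowest: Si > P > Al.

Si > P > Al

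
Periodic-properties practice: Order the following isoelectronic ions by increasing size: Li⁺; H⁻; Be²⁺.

All of these have 2 electrons, so size is governed by nuclear charge alone: the more protons, the stronger the pull on the same electron cloud, and the smaller the ion.
Nuclear charges: Be²⁺ (Z=4), Li⁺ (Z=3), H⁻ (Z=1).
Smallest to largest: Be²⁺ < Li⁺ < H⁻.

Be²⁺, Li⁺, H⁻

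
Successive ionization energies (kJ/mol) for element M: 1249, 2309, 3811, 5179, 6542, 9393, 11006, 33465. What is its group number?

Group 17

Look for the largest jump between consecutive ionization energies: IE8/IE7 ≈ 3.0, far larger than any earlier ratio.
That jump marks the point where a core electron is being removed. So the atom has 7 valence electrons.
A main-group element with 7 valence electrons is in group 17.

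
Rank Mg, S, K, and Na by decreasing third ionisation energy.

Mg, Na, K, S

The third ionization energy removes an electron from the +2 ion. For each element: Mg²⁺ is the bare [Ne] core; S²⁺ still has 4 valence electrons; K²⁺ is already 1 electron into the core; Na²⁺ is already 1 electron into the core.
Pulling an electron out of a noble-gas core costs far more than removing a remaining valence electron, so K, Na and Mg sit at the high end of IE_3.
Tabulated IE_3 (kJ/mol): Mg 7733, S 3357, K 4420, Na 6910.
Putting it together, IE_3: S < K < Na < Mg.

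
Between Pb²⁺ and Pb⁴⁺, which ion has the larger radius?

Pb²⁺

Both ions have Z = 82 protons, but Pb⁴⁺ has lost more electrons, so its remaining electrons feel a larger effective nuclear charge per electron and are pulled in more tightly.
Higher positive charge → smaller ion, so Pb²⁺ > Pb⁴⁺.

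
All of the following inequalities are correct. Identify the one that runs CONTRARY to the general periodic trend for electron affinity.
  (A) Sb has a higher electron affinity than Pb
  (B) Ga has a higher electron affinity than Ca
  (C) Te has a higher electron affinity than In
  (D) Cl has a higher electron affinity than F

(D)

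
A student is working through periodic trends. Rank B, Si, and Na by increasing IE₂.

IE_2 is the cost of taking one more electron from the +1 cation: B⁺ still has 2 valence electrons; Si⁺ still has 3 valence electrons; Na⁺ is the bare [Ne] core.
Breaking into a closed-shell core is much more expensive than removing a leftover valence electron — Na has the largest IE_2 here.
Valence configurations: B⁺ [He]2s², Si⁺ [Ne]3s²3p¹.
The numbers (kJ/mol): B 2427, Si 1577, Na 4562.
So the second ionization energies run Si < B < Na.

Si < B < Na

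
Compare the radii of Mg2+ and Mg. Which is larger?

Forming Mg2+ removes 2 electrons from Mg. Fewer electrons for the same nuclear charge means less shielding and a higher Z_eff on the remaining electrons, and for main-group metals the entire outer shell is lost.
A cation is smaller than its parent atom: Mg2+ < Mg.

Mg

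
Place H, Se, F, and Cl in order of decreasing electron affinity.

Cl > F > Se > H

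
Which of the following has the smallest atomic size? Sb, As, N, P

N

N is in period 2, group 15; P is in period 3, group 15; As is in period 4, group 15; Sb is in period 5, group 15.
Radius decreases left→right (rising Z_eff, same n) and increases top→bottom (higher n).
All are in group 15, so atomic radius increases down the group.
The smallest atomic size among these belongs to N.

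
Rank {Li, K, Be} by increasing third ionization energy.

After 2 electrons have been removed, what remains? Li²⁺ is already 1 electron into the core; K²⁺ is already 1 electron into the core; Be²⁺ is the bare [He] core.
All of these are removing an electron from a noble-gas core or deeper; the smaller core (lower principal quantum number) is held far more tightly, and within a period the higher nuclear charge binds the same core more tightly.
Tabulated IE_3 (kJ/mol): Li 11815, K 4420, Be 14849.
Hence IE_3: K < Li < Be.

K < Li < Be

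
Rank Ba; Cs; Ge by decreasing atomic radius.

Ge is in period 4, group 14; Cs is in period 6, group 1; Ba is in period 6, group 2.
Atomic radius shrinks across a period as nuclear charge pulls the same shell inward, and grows down a group as new shells are added.
Neither a single period nor a single group — weigh both effects.
Ba > Ge: both effects reinforce here, so Ba is clearly the larger of the two.
Cs > Ba: both are in period 6; the period trend gives Cs the larger value.
Tabulated atomic radius (pm): Ge 121, Cs 232, Ba 196.
So from largest to smallest: Cs > Ba > Ge.

Cs > Ba > Ge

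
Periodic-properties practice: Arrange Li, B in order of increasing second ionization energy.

After 1 electron has been removed, what remains? Li⁺ is the bare [He] core; B⁺ still has 2 valence electrons.
Pulling an electron out of a noble-gas core costs far more than removing a remaining valence electron, so Li sits at the high end of IE_2.
Tabulated IE_2 (kJ/mol): Li 7298, B 2427.
Overall IE_2 order: B < Li.

B < Li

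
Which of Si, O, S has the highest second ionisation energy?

O

Consider each +1 ion: Si⁺ still has 3 valence electrons; O⁺ still has 5 valence electrons; S⁺ still has 5 valence electrons.
All are still removing valence electrons, so compare the +1 ions as you would atoms: IE_2 generally rises across a period (higher Z_eff) and falls down a group (larger shell), subject to the usual subshell exceptions.
Valence configurations: Si⁺ [Ne]3s²3p¹, O⁺ [He]2s²2p³, S⁺ [Ne]3s²3p³.
Tabulated IE_2 (kJ/mol): Si 1577, O 3388, S 2252.
Putting it together, IE_2: Si < S < O.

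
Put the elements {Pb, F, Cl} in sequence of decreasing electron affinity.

Cl, F, Pb

F is in period 2, group 17; Cl is in period 3, group 17; Pb is in period 6, group 14.
Electron affinity generally becomes more exothermic across a period toward the halogens and less exothermic down a group.
Neither a single period nor a single group — weigh both effects.
F > Pb: both effects reinforce here, so F is clearly the higher of the two.
Cl > F: this pair runs against the simple trend — see the exception note.
Note the exception: Cl has a higher electron affinity than F, contrary to the simple trend — F's small 2p subshell makes the incoming electron feel strong e⁻–e⁻ repulsion, so Cl actually releases more energy on gaining an electron.
For reference (kJ/mol): F 328, Cl 349, Pb 35.
So from highest to lowest: Cl > F > Pb.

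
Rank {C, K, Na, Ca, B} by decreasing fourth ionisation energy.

B, Na, Ca, C, K

IE_4 is the cost of taking one more electron from the +3 cation: C³⁺ still has 1 valence electron; K³⁺ is already 2 electrons into the core; Na³⁺ is already 2 electrons into the core; Ca³⁺ is already 1 electron into the core; B³⁺ is the bare [He] core.
Usually core removal costs more than valence removal, but here the competition is close: a tightly held n=2 valence electron can cost more to remove than an n=3 core electron, so the actual values have to decide it.
Approximate IE_4 values (kJ/mol): C 6223, K 5877, Na 9543, Ca 6491, B 25026.
Putting it together, IE_4: K < C < Ca < Na < B.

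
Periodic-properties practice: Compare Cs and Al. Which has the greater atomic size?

Cs

Al is in period 3, group 13; Cs is in period 6, group 1.
Across a period the added protons contract the valence shell; down a group each new principal shell makes the atom larger.
These span different periods and groups, so the two trends combine.
Cs > Al: both effects reinforce here, so Cs is clearly the larger of the two.
Tabulated atomic radius (pm): Al 126, Cs 232.
So Cs has the greater atomic size (Cs > Al).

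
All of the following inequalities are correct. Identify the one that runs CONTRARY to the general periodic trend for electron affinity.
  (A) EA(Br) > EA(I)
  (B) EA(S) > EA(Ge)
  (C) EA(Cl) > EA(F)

(C)

The general trend: electron affinity increases across a period and decreases down a group.
(A) Br (period 4, group 17) vs I (period 5, group 17): the stated order agrees with the simple trend.
(B) S (period 3, group 16) vs Ge (period 4, group 14): the stated order agrees with the simple trend.
(C) Cl (period 3, group 17) vs F (period 2, group 17): the stated order contradicts the simple trend.
The exception is (C): F's small 2p subshell makes the incoming electron feel strong e⁻–e⁻ repulsion, so Cl actually releases more energy on gaining an electron.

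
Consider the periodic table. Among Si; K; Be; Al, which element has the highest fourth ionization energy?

IE_4 is the cost of taking one more electron from the +3 cation: Si³⁺ still has 1 valence electron; K³⁺ is already 2 electrons into the core; Be³⁺ is already 1 electron into the core; Al³⁺ is the bare [Ne] core.
Pulling an electron out of a noble-gas core costs far more than removing a remaining valence electron, so K, Al and Be sit at the high end of IE_4.
Tabulated IE_4 (kJ/mol): Si 4356, K 5877, Be 21007, Al 11577.
Hence IE_4: Si < K < Al < Be.

Be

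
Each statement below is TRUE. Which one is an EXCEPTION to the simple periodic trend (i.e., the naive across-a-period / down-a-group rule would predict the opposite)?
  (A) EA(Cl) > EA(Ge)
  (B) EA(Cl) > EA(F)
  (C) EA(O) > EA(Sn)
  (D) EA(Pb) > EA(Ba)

(B)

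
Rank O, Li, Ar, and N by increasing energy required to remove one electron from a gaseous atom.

IE₁ increases left→right with effective nuclear charge and decreases top→bottom as the valence shell moves farther out.
Here both period and group differ, so the two effects have to be weighed against each other.
O > Li: both are in period 2; the period trend gives O the larger value.
N > O: this pair runs against the simple trend — see the exception note.
Ar > N: period and group pull opposite ways; the across-period shift dominates (1521 vs 1402 kJ/mol).
Note the exception: N has a higher first ionization energy than O, contrary to the simple trend — pairing an electron in O's 2p⁴ costs repulsion energy, so O ionizes more easily than half-filled N (2p³).
Tabulated first ionization energy (kJ/mol): Li 520, N 1402, O 1314, Ar 1521.
So from lowest to highest: Li < O < N < Ar.

Li < O < N < Ar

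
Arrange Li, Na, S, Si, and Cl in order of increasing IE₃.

Consider each +2 ion: Li²⁺ is already 1 electron into the core; Na²⁺ is already 1 electron into the core; S²⁺ still has 4 valence electrons; Si²⁺ still has 2 valence electrons; Cl²⁺ still has 5 valence electrons.
Core electrons are held far more tightly than valence electrons, so Na and Li top the IE_3 order.
Valence configurations: S²⁺ [Ne]3s²3p², Si²⁺ [Ne]3s², Cl²⁺ [Ne]3s²3p³.
Tabulated IE_3 (kJ/mol): Li 11815, Na 6910, S 3357, Si 3232, Cl 3822.
Overall IE_3 order: Si < S < Cl < Na < Li.

Si < S < Cl < Na < Li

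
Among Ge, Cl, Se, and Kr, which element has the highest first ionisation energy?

Kr

Cl is in period 3, group 17; Ge is in period 4, group 14; Se is in period 4, group 16; Kr is in period 4, group 18.
Across a period the outer electron is held more tightly (higher IE₁); down a group it sits in a higher shell, more shielded, and comes off more easily.
Neither a single period nor a single group — weigh both effects.
Se > Ge: Se lies to the right of Ge in period 4, so the across-period effect alone puts Se higher.
Cl > Se: relative to Se, both the across-period and down-group shifts push Cl's first ionization energy up.
Kr > Cl: period and group pull opposite ways; the across-period shift dominates (1351 vs 1251 kJ/mol).
Tabulated first ionization energy (kJ/mol): Cl 1251, Ge 762, Se 941, Kr 1351.
The highest first ionisation energy among these belongs to Kr.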